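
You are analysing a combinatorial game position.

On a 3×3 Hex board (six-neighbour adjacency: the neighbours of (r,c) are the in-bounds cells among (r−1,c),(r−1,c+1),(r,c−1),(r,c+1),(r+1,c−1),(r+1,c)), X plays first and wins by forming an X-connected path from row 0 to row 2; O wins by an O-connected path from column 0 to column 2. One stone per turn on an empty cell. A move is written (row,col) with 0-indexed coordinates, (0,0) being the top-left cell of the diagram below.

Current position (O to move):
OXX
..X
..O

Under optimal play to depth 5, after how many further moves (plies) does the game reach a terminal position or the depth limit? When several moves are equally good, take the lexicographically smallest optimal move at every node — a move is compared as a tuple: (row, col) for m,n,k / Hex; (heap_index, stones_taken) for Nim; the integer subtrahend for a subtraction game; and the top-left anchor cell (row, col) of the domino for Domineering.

PV length from [OXX/..X/..O]: 4 plies

p1 O@[OXX/..X/..O]: (1,0)[OXX/O.X/..O]-1* (1,1)[OXX/.OX/..O]-1 (2,0)[OXX/..X/O.O]-1 (2,1)[OXX/..X/.OO]-1
p2 X@[OXX/O.X/..O]: (1,1)[OXX/OXX/..O]+1* (2,0)[OXX/O.X/X.O]+1 (2,1)[OXX/O.X/.XO]+1
p3 O@[OXX/OXX/..O]: (2,0)[OXX/OXX/O.O]-1* (2,1)[OXX/OXX/.OO]-1
p4 X@[OXX/OXX/O.O]: (2,1)[OXX/OXX/OXO]+1*
p5 O@[OXX/OXX/OXO] terminal -1; root [OXX/..X/..O] d5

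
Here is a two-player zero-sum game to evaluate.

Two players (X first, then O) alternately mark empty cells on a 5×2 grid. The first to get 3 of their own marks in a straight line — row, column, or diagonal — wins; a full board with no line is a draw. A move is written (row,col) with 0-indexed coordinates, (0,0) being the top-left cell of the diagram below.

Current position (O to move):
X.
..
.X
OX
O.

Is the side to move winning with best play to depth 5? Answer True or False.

[X./../.X/OX/O.] O move#1: (0,1):-1/XO/../.X/OX/O., (1,0):-1/X./O./.X/OX/O., (1,1):-1/X./.O/.X/OX/O., (2,0):+1/X./../OX/OX/O.*, (4,1):-1/X./../.X/OX/OO
[X./../OX/OX/O.] end (terminal -1, X#2); searched X./../.X/OX/O. to 5

O winning at [X./../.X/OX/O.]: True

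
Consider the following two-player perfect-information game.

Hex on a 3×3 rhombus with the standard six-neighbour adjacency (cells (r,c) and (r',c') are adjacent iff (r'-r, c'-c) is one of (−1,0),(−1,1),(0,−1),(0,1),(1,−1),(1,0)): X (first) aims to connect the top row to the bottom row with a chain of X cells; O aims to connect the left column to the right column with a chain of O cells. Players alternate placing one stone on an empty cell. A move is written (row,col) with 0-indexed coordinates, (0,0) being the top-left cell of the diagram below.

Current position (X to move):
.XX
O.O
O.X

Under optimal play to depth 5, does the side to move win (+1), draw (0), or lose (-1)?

value(.XX/O.O/O.X, X) = -1

[.XX/O.O/O.X] X move#1: (0,0):-1/XXX/O.O/O.X*, (1,1):-1/.XX/OXO/O.X, (2,1):-1/.XX/O.O/OXX
[XXX/O.O/O.X] O move#2: (1,1):+1/XXX/OOO/O.X*, (2,1):+1/XXX/O.O/OOX
[XXX/OOO/O.X] end (terminal -1, X#3); searched .XX/O.O/O.X to 5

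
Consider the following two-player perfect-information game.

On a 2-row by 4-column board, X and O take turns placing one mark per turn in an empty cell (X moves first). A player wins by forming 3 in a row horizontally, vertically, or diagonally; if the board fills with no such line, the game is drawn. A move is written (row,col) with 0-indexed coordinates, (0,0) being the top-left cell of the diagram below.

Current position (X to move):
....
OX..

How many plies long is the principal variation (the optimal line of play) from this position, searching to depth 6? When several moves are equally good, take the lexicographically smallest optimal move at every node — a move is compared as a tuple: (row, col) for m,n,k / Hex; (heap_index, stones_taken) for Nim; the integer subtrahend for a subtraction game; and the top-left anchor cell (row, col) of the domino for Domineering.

p1 X@[..../OX..]: (0,0)[X.../OX..]+0* (0,1)[.X../OX..]+0 (0,2)[..X./OX..]+0 (0,3)[...X/OX..]+0 (1,2)[..../OXX.]+0 (1,3)[..../OX.X]+0
p2 O@[X.../OX..]: (0,1)[XO../OX..]+0* (0,2)[X.O./OX..]+0 (0,3)[X..O/OX..]+0 (1,2)[X.../OXO.]+0 (1,3)[X.../OX.O]+0
p3 X@[XO../OX..]: (0,2)[XOX./OX..]+0* (0,3)[XO.X/OX..]+0 (1,2)[XO../OXX.]+0 (1,3)[XO../OX.X]+0
p4 O@[XOX./OX..]: (0,3)[XOXO/OX..]+0* (1,2)[XOX./OXO.]+0 (1,3)[XOX./OX.O]+0
p5 X@[XOXO/OX..]: (1,2)[XOXO/OXX.]+0* (1,3)[XOXO/OX.X]+0
p6 O@[XOXO/OXX.]: (1,3)[XOXO/OXXO]+0*
p7 X@[XOXO/OXXO] terminal +0; root [..../OX..] d6

PV length from [..../OX..]: 6 plies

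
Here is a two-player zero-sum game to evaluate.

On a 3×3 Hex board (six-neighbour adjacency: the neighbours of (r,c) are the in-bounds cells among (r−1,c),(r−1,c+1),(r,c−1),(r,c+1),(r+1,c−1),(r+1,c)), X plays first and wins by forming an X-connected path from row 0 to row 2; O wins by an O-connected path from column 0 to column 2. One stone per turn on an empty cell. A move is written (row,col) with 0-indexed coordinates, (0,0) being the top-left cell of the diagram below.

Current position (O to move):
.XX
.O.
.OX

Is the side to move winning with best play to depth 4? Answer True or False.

O winning at [.XX/.O./.OX]: True

p1 O@[.XX/.O./.OX]: (0,0)[OXX/.O./.OX]-1 (1,0)[.XX/OO./.OX]-1 (1,2)[.XX/.OO/.OX]+1* (2,0)[.XX/.O./OOX]-1
p2 X@[.XX/.OO/.OX]: (0,0)[XXX/.OO/.OX]-1* (1,0)[.XX/XOO/.OX]-1 (2,0)[.XX/.OO/XOX]-1
p3 O@[XXX/.OO/.OX]: (1,0)[XXX/OOO/.OX]+1* (2,0)[XXX/.OO/OOX]+1
p4 X@[XXX/OOO/.OX] terminal -1; root [.XX/.O./.OX] d4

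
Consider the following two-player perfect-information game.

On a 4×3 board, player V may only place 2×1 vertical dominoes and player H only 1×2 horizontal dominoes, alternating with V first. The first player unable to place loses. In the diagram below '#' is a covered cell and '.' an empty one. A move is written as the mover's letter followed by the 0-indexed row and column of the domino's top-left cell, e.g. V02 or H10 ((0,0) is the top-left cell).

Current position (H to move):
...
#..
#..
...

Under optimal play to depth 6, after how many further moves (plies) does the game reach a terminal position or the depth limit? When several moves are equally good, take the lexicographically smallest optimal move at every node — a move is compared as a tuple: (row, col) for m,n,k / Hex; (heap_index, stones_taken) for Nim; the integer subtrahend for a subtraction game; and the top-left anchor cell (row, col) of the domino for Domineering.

PV length from [.../#../#../...]: 4 plies

[.../#../#../...] H move#1: H00:-1/##./#../#../...*, H01:-1/.##/#../#../..., H11:-1/.../###/#../..., H21:-1/.../#../###/..., H30:-1/.../#../#../##., H31:-1/.../#../#../.##
[##./#../#../...] V move#2: V02:-1/###/#.#/#../..., V11:+1/##./##./##./...*, V12:+1/##./#.#/#.#/..., V21:+1/##./#../##./.#., V22:+1/##./#../#.#/..#
[##./##./##./...] H move#3: H30:-1/##./##./##./##.*, H31:-1/##./##./##./.##
[##./##./##./##.] V move#4: V02:+1/###/###/##./##.*, V12:+1/##./###/###/##., V22:+1/##./##./###/###
[###/###/##./##.] end (terminal -1, H#5); searched .../#../#../... to 6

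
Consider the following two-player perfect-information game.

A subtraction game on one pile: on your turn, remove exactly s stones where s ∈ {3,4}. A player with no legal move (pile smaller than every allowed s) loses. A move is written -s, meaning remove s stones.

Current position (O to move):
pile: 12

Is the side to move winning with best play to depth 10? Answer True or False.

O winning at [12]: True

[12] O move#1: -3:+1/9*, -4:+1/8
[9] X move#2: -3:-1/6*, -4:-1/5
[6] O move#3: -3:-1/3, -4:+1/2*
[2] end (terminal -1, X#4); searched 12 to 10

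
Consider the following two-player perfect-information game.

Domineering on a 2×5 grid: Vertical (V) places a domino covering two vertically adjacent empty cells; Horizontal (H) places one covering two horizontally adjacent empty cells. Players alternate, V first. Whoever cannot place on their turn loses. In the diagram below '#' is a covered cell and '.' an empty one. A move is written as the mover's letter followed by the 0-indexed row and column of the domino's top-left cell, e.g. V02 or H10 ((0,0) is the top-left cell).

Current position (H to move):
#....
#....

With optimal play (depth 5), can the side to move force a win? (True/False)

[#..../#....] H move#1: H01:-1/###../#...., H02:+1/#.##./#....*, H03:-1/#..##/#...., H11:-1/#..../###.., H12:+1/#..../#.##., H13:-1/#..../#..##
[#.##./#....] V move#2: V01:-1/####./##...*, V04:-1/#.###/#...#
[####./##...] H move#3: H12:-1/####./####., H13:+1/####./##.##*
[####./##.##] end (terminal -1, V#4); searched #..../#.... to 5

H winning at [#..../#....]: True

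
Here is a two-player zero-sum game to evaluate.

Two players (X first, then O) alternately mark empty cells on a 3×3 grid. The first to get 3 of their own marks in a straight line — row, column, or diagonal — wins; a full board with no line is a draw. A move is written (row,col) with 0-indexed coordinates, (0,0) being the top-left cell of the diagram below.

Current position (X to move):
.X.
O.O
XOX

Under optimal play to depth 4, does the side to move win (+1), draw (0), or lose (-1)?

[.X./O.O/XOX] X move#1: (0,0):-1/XX./O.O/XOX, (0,2):-1/.XX/O.O/XOX, (1,1):+1/.X./OXO/XOX*
[.X./OXO/XOX] O move#2: (0,0):-1/OX./OXO/XOX*, (0,2):-1/.XO/OXO/XOX
[OX./OXO/XOX] X move#3: (0,2):+1/OXX/OXO/XOX*
[OXX/OXO/XOX] end (terminal -1, O#4); searched .X./O.O/XOX to 4

value(.X./O.O/XOX, X) = +1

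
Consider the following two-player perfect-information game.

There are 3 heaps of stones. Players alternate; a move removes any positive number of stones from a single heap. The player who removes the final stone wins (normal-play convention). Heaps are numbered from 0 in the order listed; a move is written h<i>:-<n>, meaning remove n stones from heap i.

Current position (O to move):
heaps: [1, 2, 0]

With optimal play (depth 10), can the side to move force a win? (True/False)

O winning at [(1,2,0)]: True

[(1,2,0)] O move#1: h0:-1:-1/(0,2,0), h1:-1:+1/(1,1,0)*, h1:-2:-1/(1,0,0)
[(1,1,0)] X move#2: h0:-1:-1/(0,1,0)*, h1:-1:-1/(1,0,0)
[(0,1,0)] O move#3: h1:-1:+1/(0,0,0)*
[(0,0,0)] end (terminal -1, X#4); searched (1,2,0) to 10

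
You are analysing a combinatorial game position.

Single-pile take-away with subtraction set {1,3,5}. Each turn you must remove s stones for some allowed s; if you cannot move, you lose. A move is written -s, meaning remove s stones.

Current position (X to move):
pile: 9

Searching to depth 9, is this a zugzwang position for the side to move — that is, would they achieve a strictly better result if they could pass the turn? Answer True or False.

ply 1, X at 9 | -1=+1→8*; -3=+1→6; -5=+1→4
ply 2, O at 8 | -1=-1→7*; -3=-1→5; -5=-1→3
ply 3, X at 7 | -1=+1→6*; -3=+1→4; -5=+1→2
ply 4, O at 6 | -1=-1→5*; -3=-1→3; -5=-1→1
ply 5, X at 5 | -1=+1→4*; -3=+1→2; -5=+1→0
ply 6, O at 4 | -1=-1→3*; -3=-1→1
ply 7, X at 3 | -1=+1→2*; -3=+1→0
ply 8, O at 2 | -1=-1→1*
ply 9, X at 1 | -1=+1→0*
ply 10: 0 is terminal -1 (O); from 9 depth 9
suppose X passes — search the same position with O to move:
pass> ply 1, O at 9 | -1=+1→8*; -3=+1→6; -5=+1→4
pass> ply 2, X at 8 | -1=-1→7*; -3=-1→5; -5=-1→3
pass> ply 3, O at 7 | -1=+1→6*; -3=+1→4; -5=+1→2
pass> ply 4, X at 6 | -1=-1→5*; -3=-1→3; -5=-1→1
pass> ply 5, O at 5 | -1=+1→4*; -3=+1→2; -5=+1→0
pass> ply 6, X at 4 | -1=-1→3*; -3=-1→1
pass> ply 7, O at 3 | -1=+1→2*; -3=+1→0
pass> ply 8, X at 2 | -1=-1→1*
pass> ply 9, O at 1 | -1=+1→0*
pass> ply 10: 0 is terminal -1 (X); from 9 depth 9
for X: play +1, pass -1

zugzwang(9, X) = False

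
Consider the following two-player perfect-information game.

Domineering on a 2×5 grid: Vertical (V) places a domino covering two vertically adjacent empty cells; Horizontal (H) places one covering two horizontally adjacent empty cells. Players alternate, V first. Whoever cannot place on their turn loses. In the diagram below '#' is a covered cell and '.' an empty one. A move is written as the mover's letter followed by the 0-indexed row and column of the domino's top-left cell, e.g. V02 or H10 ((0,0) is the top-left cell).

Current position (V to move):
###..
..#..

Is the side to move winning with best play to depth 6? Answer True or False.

V winning at [###../..#..]: True

[###../..#..] V move#1: V03:+1/####./..##.*, V04:+1/###.#/..#.#
[####./..##.] H move#2: H10:-1/####./####.*
[####./####.] V move#3: V04:+1/#####/#####*
[#####/#####] end (terminal -1, H#4); searched ###../..#.. to 6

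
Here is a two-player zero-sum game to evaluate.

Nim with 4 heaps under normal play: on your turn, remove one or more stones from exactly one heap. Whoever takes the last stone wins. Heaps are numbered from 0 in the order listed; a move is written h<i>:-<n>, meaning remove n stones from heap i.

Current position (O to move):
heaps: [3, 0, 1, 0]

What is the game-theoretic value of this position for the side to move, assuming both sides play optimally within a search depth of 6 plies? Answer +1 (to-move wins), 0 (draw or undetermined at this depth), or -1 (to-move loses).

p1 O@[(3,0,1,0)]: h0:-1[(2,0,1,0)]-1 h0:-2[(1,0,1,0)]+1* h0:-3[(0,0,1,0)]-1 h2:-1[(3,0,0,0)]-1
p2 X@[(1,0,1,0)]: h0:-1[(0,0,1,0)]-1* h2:-1[(1,0,0,0)]-1
p3 O@[(0,0,1,0)]: h2:-1[(0,0,0,0)]+1*
p4 X@[(0,0,0,0)] terminal -1; root [(3,0,1,0)] d6

value((3,0,1,0), O) = +1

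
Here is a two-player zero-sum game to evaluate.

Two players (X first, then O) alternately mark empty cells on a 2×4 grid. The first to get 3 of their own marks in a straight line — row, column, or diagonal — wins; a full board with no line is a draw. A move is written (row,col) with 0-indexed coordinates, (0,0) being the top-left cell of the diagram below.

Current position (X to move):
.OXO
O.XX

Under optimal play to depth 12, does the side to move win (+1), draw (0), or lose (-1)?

value(.OXO/O.XX, X) = +1

ply 1, X at .OXO/O.XX | (0,0)=+0→XOXO/O.XX; (1,1)=+1→.OXO/OXXX*
ply 2: .OXO/OXXX is terminal -1 (O); from .OXO/O.XX depth 12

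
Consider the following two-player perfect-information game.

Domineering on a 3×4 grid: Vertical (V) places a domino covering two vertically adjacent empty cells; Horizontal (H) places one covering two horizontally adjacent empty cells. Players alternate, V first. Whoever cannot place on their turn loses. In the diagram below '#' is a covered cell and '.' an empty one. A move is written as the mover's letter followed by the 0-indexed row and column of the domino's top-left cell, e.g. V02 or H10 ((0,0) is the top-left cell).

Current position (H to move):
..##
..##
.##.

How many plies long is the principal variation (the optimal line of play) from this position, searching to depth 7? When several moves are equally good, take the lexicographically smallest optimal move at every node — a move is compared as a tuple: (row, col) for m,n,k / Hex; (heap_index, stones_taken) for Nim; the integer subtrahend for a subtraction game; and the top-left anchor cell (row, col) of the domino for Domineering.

ply 1, H at ..##/..##/.##. | H00=-1→####/..##/.##.; H10=+1→..##/####/.##.*
ply 2: ..##/####/.##. is terminal -1 (V); from ..##/..##/.##. depth 7

PV length from [..##/..##/.##.]: 1 ply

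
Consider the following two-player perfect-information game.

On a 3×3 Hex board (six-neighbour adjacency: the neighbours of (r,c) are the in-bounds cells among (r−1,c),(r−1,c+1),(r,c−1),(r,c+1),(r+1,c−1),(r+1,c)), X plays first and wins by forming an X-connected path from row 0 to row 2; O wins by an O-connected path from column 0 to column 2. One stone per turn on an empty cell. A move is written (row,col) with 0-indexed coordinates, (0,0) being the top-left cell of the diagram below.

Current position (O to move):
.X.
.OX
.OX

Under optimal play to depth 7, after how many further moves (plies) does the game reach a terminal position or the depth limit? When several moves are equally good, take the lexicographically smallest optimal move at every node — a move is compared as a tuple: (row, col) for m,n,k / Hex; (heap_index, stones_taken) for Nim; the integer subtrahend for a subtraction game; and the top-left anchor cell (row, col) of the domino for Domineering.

PV length from [.X./.OX/.OX]: 3 plies

p1 O@[.X./.OX/.OX]: (0,0)[OX./.OX/.OX]-1 (0,2)[.XO/.OX/.OX]+1* (1,0)[.X./OOX/.OX]-1 (2,0)[.X./.OX/OOX]-1
p2 X@[.XO/.OX/.OX]: (0,0)[XXO/.OX/.OX]-1* (1,0)[.XO/XOX/.OX]-1 (2,0)[.XO/.OX/XOX]-1
p3 O@[XXO/.OX/.OX]: (1,0)[XXO/OOX/.OX]+1* (2,0)[XXO/.OX/OOX]+1
p4 X@[XXO/OOX/.OX] terminal -1; root [.X./.OX/.OX] d7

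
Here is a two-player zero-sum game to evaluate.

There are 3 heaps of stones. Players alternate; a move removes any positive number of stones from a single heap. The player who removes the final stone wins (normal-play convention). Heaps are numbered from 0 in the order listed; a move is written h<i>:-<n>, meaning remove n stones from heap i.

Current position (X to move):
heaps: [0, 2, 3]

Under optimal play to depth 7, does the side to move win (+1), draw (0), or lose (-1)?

value((0,2,3), X) = +1

[(0,2,3)] X move#1: h1:-1:-1/(0,1,3), h1:-2:-1/(0,0,3), h2:-1:+1/(0,2,2)*, h2:-2:-1/(0,2,1), h2:-3:-1/(0,2,0)
[(0,2,2)] O move#2: h1:-1:-1/(0,1,2)*, h1:-2:-1/(0,0,2), h2:-1:-1/(0,2,1), h2:-2:-1/(0,2,0)
[(0,1,2)] X move#3: h1:-1:-1/(0,0,2), h2:-1:+1/(0,1,1)*, h2:-2:-1/(0,1,0)
[(0,1,1)] O move#4: h1:-1:-1/(0,0,1)*, h2:-1:-1/(0,1,0)
[(0,0,1)] X move#5: h2:-1:+1/(0,0,0)*
[(0,0,0)] end (terminal -1, O#6); searched (0,2,3) to 7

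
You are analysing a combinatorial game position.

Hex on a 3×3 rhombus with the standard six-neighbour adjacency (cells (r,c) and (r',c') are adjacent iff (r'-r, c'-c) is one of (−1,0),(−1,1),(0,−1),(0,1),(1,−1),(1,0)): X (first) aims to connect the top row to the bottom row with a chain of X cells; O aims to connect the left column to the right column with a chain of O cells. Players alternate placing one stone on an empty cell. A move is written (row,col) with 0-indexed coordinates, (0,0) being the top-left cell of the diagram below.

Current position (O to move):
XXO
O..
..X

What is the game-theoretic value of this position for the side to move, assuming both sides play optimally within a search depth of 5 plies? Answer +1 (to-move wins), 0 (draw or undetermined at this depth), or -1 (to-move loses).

value(XXO/O../..X, O) = +1

[XXO/O../..X] O move#1: (1,1):+1/XXO/OO./..X*, (1,2):-1/XXO/O.O/..X, (2,0):-1/XXO/O../O.X, (2,1):-1/XXO/O../.OX
[XXO/OO./..X] end (terminal -1, X#2); searched XXO/O../..X to 5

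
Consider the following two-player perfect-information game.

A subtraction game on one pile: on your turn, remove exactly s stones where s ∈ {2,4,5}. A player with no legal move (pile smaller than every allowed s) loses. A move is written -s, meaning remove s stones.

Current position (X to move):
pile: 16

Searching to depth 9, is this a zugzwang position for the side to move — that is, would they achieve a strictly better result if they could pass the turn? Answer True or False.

zugzwang(16, X) = False

ply 1, X at 16 | -2=+1→14*; -4=-1→12; -5=-1→11
ply 2, O at 14 | -2=-1→12*; -4=-1→10; -5=-1→9
ply 3, X at 12 | -2=-1→10; -4=+1→8*; -5=+1→7
ply 4, O at 8 | -2=-1→6*; -4=-1→4; -5=-1→3
ply 5, X at 6 | -2=-1→4; -4=-1→2; -5=+1→1*
ply 6: 1 is terminal -1 (O); from 16 depth 9
pass branch (O moves first from the same position):
  | ply 1, O at 16 | -2=+1→14*; -4=-1→12; -5=-1→11
  | ply 2, X at 14 | -2=-1→12*; -4=-1→10; -5=-1→9
  | ply 3, O at 12 | -2=-1→10; -4=+1→8*; -5=+1→7
  | ply 4, X at 8 | -2=-1→6*; -4=-1→4; -5=-1→3
  | ply 5, O at 6 | -2=-1→4; -4=-1→2; -5=+1→1*
  | ply 6: 1 is terminal -1 (X); from 16 depth 9
X moving scores +1; X passing scores -1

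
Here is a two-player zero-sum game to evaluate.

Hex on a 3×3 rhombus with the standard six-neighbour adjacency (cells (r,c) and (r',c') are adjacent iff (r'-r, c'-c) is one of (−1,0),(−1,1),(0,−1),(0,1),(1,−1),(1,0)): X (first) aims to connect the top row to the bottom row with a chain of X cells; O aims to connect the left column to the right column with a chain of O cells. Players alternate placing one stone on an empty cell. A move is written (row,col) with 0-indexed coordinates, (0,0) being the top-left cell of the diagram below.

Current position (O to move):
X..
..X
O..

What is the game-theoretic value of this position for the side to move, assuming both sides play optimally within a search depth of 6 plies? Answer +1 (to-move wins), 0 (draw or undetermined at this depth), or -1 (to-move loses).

value(X../..X/O.., O) = -1

[X../..X/O..] O move#1: (0,1):-1/XO./..X/O..*, (0,2):-1/X.O/..X/O.., (1,0):-1/X../O.X/O.., (1,1):-1/X../.OX/O.., (2,1):-1/X../..X/OO., (2,2):-1/X../..X/O.O
[XO./..X/O..] X move#2: (0,2):+1/XOX/..X/O..*, (1,0):+1/XO./X.X/O.., (1,1):+1/XO./.XX/O.., (2,1):-1/XO./..X/OX., (2,2):-1/XO./..X/O.X
[XOX/..X/O..] O move#3: (1,0):-1/XOX/O.X/O..*, (1,1):-1/XOX/.OX/O.., (2,1):-1/XOX/..X/OO., (2,2):-1/XOX/..X/O.O
[XOX/O.X/O..] X move#4: (1,1):+1/XOX/OXX/O..*, (2,1):+1/XOX/O.X/OX., (2,2):+1/XOX/O.X/O.X
[XOX/OXX/O..] O move#5: (2,1):-1/XOX/OXX/OO.*, (2,2):-1/XOX/OXX/O.O
[XOX/OXX/OO.] X move#6: (2,2):+1/XOX/OXX/OOX*
[XOX/OXX/OOX] end (terminal -1, O#7); searched X../..X/O.. to 6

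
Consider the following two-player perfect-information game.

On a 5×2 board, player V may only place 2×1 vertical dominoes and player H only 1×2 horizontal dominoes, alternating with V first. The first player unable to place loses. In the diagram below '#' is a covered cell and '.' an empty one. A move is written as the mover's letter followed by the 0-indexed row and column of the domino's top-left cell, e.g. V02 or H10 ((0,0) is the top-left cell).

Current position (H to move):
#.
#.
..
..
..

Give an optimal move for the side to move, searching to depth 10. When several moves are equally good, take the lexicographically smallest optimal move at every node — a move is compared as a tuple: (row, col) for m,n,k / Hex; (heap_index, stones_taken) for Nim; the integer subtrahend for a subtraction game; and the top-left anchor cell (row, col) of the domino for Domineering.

[#./#./../../..] H move#1: H20:-1/#./#./##/../.., H30:+1/#./#./../##/..*, H40:-1/#./#./../../##
[#./#./../##/..] V move#2: V01:-1/##/##/../##/..*, V11:-1/#./##/.#/##/..
[##/##/../##/..] H move#3: H20:+1/##/##/##/##/..*, H40:+1/##/##/../##/##
[##/##/##/##/..] end (terminal -1, V#4); searched #./#./../../.. to 10

H's best at [#./#./../../..]: H30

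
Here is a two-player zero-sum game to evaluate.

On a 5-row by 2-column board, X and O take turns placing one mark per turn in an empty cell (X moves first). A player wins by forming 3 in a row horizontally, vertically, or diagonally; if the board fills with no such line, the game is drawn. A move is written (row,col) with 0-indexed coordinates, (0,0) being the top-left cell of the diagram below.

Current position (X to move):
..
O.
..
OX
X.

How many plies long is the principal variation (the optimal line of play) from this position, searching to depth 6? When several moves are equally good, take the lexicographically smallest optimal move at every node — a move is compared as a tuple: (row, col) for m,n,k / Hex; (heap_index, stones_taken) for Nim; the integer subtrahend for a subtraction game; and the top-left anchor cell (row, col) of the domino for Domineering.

ply 1, X at ../O./../OX/X. | (0,0)=-1→X./O./../OX/X.; (0,1)=-1→.X/O./../OX/X.; (1,1)=-1→../OX/../OX/X.; (2,0)=+0→../O./X./OX/X.*; (2,1)=-1→../O./.X/OX/X.; (4,1)=-1→../O./../OX/XX
ply 2, O at ../O./X./OX/X. | (0,0)=-1→O./O./X./OX/X.; (0,1)=-1→.O/O./X./OX/X.; (1,1)=+0→../OO/X./OX/X.*; (2,1)=+0→../O./XO/OX/X.; (4,1)=+0→../O./X./OX/XO
ply 3, X at ../OO/X./OX/X. | (0,0)=+0→X./OO/X./OX/X.*; (0,1)=+0→.X/OO/X./OX/X.; (2,1)=+0→../OO/XX/OX/X.; (4,1)=+0→../OO/X./OX/XX
ply 4, O at X./OO/X./OX/X. | (0,1)=+0→XO/OO/X./OX/X.*; (2,1)=+0→X./OO/XO/OX/X.; (4,1)=+0→X./OO/X./OX/XO
ply 5, X at XO/OO/X./OX/X. | (2,1)=+0→XO/OO/XX/OX/X.*; (4,1)=-1→XO/OO/X./OX/XX
ply 6, O at XO/OO/XX/OX/X. | (4,1)=+0→XO/OO/XX/OX/XO*
ply 7: XO/OO/XX/OX/XO is terminal +0 (X); from ../O./../OX/X. depth 6

PV length from [../O./../OX/X.]: 6 plies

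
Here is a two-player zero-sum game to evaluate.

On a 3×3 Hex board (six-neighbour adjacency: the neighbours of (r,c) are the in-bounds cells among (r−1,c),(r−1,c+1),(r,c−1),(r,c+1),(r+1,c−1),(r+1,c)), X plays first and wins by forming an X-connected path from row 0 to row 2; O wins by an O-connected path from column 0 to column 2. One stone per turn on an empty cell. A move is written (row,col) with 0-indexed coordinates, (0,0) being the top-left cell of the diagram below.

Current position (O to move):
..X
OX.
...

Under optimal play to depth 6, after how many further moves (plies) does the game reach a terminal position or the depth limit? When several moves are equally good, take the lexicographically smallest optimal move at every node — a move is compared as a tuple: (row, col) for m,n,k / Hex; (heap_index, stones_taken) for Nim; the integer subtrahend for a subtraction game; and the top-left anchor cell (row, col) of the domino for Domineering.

PV length from [..X/OX./...]: 4 plies

[..X/OX./...] O move#1: (0,0):-1/O.X/OX./...*, (0,1):-1/.OX/OX./..., (1,2):-1/..X/OXO/..., (2,0):-1/..X/OX./O.., (2,1):-1/..X/OX./.O., (2,2):-1/..X/OX./..O
[O.X/OX./...] X move#2: (0,1):+1/OXX/OX./...*, (1,2):+1/O.X/OXX/..., (2,0):+1/O.X/OX./X.., (2,1):+1/O.X/OX./.X., (2,2):+1/O.X/OX./..X
[OXX/OX./...] O move#3: (1,2):-1/OXX/OXO/...*, (2,0):-1/OXX/OX./O.., (2,1):-1/OXX/OX./.O., (2,2):-1/OXX/OX./..O
[OXX/OXO/...] X move#4: (2,0):+1/OXX/OXO/X..*, (2,1):+1/OXX/OXO/.X., (2,2):+1/OXX/OXO/..X
[OXX/OXO/X..] end (terminal -1, O#5); searched ..X/OX./... to 6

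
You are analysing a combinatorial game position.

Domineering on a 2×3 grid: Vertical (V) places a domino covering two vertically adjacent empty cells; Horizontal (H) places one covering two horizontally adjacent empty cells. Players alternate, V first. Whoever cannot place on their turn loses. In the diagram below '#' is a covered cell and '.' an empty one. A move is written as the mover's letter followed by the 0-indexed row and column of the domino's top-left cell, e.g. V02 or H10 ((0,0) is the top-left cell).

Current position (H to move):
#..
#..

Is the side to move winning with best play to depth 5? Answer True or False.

H winning at [#../#..]: True

[#../#..] H move#1: H01:+1/###/#..*, H11:+1/#../###
[###/#..] end (terminal -1, V#2); searched #../#.. to 5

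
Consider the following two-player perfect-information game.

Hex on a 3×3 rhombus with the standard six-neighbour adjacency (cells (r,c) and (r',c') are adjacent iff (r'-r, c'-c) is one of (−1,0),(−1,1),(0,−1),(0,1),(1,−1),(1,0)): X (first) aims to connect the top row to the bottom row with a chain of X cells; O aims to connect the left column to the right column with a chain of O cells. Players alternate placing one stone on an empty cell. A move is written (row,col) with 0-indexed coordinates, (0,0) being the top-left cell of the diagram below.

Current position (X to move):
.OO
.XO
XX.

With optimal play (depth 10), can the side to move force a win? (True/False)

[.OO/.XO/XX.] X move#1: (0,0):-1/XOO/.XO/XX.*, (1,0):-1/.OO/XXO/XX., (2,2):-1/.OO/.XO/XXX
[XOO/.XO/XX.] O move#2: (1,0):+1/XOO/OXO/XX.*, (2,2):-1/XOO/.XO/XXO
[XOO/OXO/XX.] end (terminal -1, X#3); searched .OO/.XO/XX. to 10

X winning at [.OO/.XO/XX.]: False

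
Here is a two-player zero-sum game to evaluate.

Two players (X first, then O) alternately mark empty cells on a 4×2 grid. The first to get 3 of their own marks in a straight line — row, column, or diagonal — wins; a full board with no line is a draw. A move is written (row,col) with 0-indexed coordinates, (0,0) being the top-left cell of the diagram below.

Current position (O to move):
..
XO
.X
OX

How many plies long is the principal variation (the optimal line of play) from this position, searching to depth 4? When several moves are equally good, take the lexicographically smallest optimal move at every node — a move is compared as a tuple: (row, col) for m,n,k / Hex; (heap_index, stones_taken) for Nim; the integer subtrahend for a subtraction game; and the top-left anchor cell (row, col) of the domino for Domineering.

PV length from [../XO/.X/OX]: 3 plies

[../XO/.X/OX] O move#1: (0,0):+0/O./XO/.X/OX*, (0,1):+0/.O/XO/.X/OX, (2,0):+0/../XO/OX/OX
[O./XO/.X/OX] X move#2: (0,1):+0/OX/XO/.X/OX*, (2,0):+0/O./XO/XX/OX
[OX/XO/.X/OX] O move#3: (2,0):+0/OX/XO/OX/OX*
[OX/XO/OX/OX] end (terminal +0, X#4); searched ../XO/.X/OX to 4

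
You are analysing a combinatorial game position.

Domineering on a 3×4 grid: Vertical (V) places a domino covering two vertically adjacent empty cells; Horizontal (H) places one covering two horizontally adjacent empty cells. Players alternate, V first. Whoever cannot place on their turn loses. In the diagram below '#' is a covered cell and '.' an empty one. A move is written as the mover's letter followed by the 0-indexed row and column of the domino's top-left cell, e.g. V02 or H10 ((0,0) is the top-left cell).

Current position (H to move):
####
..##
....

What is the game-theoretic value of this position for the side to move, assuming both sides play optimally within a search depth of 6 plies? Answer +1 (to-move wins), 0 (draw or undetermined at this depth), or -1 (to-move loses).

value(####/..##/...., H) = +1

[####/..##/....] H move#1: H10:+1/####/####/....*, H20:+1/####/..##/##.., H21:-1/####/..##/.##., H22:-1/####/..##/..##
[####/####/....] end (terminal -1, V#2); searched ####/..##/.... to 6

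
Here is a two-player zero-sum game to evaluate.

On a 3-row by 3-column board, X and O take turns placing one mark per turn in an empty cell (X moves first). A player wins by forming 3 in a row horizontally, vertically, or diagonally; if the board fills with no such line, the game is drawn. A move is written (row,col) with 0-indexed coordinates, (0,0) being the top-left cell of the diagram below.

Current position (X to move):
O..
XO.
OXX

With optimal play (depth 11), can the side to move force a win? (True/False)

[O../XO./OXX] X move#1: (0,1):-1/OX./XO./OXX, (0,2):+0/O.X/XO./OXX*, (1,2):-1/O../XOX/OXX
[O.X/XO./OXX] O move#2: (0,1):-1/OOX/XO./OXX, (1,2):+0/O.X/XOO/OXX*
[O.X/XOO/OXX] X move#3: (0,1):+0/OXX/XOO/OXX*
[OXX/XOO/OXX] end (terminal +0, O#4); searched O../XO./OXX to 11

X winning at [O../XO./OXX]: False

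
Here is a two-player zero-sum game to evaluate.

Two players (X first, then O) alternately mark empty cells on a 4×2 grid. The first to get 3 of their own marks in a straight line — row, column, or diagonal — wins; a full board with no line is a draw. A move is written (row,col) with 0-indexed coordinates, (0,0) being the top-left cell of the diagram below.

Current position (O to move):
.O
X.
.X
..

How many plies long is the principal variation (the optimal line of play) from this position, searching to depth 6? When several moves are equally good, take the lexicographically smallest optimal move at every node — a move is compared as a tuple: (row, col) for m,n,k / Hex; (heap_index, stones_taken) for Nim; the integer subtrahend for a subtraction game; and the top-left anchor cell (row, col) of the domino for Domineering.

PV length from [.O/X./.X/..]: 5 plies

p1 O@[.O/X./.X/..]: (0,0)[OO/X./.X/..]+0* (1,1)[.O/XO/.X/..]-1 (2,0)[.O/X./OX/..]+0 (3,0)[.O/X./.X/O.]+0 (3,1)[.O/X./.X/.O]-1
p2 X@[OO/X./.X/..]: (1,1)[OO/XX/.X/..]+0* (2,0)[OO/X./XX/..]+0 (3,0)[OO/X./.X/X.]+0 (3,1)[OO/X./.X/.X]+0
p3 O@[OO/XX/.X/..]: (2,0)[OO/XX/OX/..]-1 (3,0)[OO/XX/.X/O.]-1 (3,1)[OO/XX/.X/.O]+0*
p4 X@[OO/XX/.X/.O]: (2,0)[OO/XX/XX/.O]+0* (3,0)[OO/XX/.X/XO]+0
p5 O@[OO/XX/XX/.O]: (3,0)[OO/XX/XX/OO]+0*
p6 X@[OO/XX/XX/OO] terminal +0; root [.O/X./.X/..] d6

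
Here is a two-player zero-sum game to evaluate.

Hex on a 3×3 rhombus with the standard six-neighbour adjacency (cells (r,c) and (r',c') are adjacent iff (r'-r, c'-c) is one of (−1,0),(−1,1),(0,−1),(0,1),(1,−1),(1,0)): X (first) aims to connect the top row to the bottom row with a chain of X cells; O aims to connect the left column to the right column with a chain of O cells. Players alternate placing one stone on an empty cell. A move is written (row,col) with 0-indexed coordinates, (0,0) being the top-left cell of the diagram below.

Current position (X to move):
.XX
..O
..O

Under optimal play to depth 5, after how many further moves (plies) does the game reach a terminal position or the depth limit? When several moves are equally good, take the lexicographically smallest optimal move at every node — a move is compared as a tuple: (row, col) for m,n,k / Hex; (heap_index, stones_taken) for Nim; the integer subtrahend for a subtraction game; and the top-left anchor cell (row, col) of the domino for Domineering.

PV length from [.XX/..O/..O]: 5 plies

[.XX/..O/..O] X move#1: (0,0):-1/XXX/..O/..O, (1,0):-1/.XX/X.O/..O, (1,1):+1/.XX/.XO/..O*, (2,0):+1/.XX/..O/X.O, (2,1):-1/.XX/..O/.XO
[.XX/.XO/..O] O move#2: (0,0):-1/OXX/.XO/..O*, (1,0):-1/.XX/OXO/..O, (2,0):-1/.XX/.XO/O.O, (2,1):-1/.XX/.XO/.OO
[OXX/.XO/..O] X move#3: (1,0):+1/OXX/XXO/..O*, (2,0):+1/OXX/.XO/X.O, (2,1):+1/OXX/.XO/.XO
[OXX/XXO/..O] O move#4: (2,0):-1/OXX/XXO/O.O*, (2,1):-1/OXX/XXO/.OO
[OXX/XXO/O.O] X move#5: (2,1):+1/OXX/XXO/OXO*
[OXX/XXO/OXO] end (terminal -1, O#6); searched .XX/..O/..O to 5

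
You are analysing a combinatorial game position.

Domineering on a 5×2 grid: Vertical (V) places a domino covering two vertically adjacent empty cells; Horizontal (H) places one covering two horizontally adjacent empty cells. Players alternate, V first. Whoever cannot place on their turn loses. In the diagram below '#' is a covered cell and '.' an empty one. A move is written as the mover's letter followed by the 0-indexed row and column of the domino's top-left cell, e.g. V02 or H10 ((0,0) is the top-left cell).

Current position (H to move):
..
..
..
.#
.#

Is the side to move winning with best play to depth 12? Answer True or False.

H winning at [../../../.#/.#]: True

ply 1, H at ../../../.#/.# | H00=-1→##/../../.#/.#; H10=+1→../##/../.#/.#*; H20=-1→../../##/.#/.#
ply 2, V at ../##/../.#/.# | V20=-1→../##/#./##/.#*; V30=-1→../##/../##/##
ply 3, H at ../##/#./##/.# | H00=+1→##/##/#./##/.#*
ply 4: ##/##/#./##/.# is terminal -1 (V); from ../../../.#/.# depth 12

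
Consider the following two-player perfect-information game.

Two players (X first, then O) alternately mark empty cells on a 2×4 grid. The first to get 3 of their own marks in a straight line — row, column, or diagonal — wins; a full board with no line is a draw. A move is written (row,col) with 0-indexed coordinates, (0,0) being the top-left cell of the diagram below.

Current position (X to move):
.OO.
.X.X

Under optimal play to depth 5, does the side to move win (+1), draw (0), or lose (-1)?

p1 X@[.OO./.X.X]: (0,0)[XOO./.X.X]-1 (0,3)[.OOX/.X.X]-1 (1,0)[.OO./XX.X]-1 (1,2)[.OO./.XXX]+1*
p2 O@[.OO./.XXX] terminal -1; root [.OO./.X.X] d5

value(.OO./.X.X, X) = +1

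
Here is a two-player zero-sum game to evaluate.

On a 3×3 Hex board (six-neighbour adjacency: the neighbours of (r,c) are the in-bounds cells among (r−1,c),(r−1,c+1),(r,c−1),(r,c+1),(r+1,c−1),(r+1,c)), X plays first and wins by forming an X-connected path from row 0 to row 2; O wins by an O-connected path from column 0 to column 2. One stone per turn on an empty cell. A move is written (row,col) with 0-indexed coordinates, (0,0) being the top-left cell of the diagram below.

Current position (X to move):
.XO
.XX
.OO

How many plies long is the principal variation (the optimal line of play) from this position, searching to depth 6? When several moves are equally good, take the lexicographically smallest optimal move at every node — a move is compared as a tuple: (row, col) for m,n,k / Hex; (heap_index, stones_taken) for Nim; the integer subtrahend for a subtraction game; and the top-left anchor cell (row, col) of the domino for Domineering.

PV length from [.XO/.XX/.OO]: 1 ply

[.XO/.XX/.OO] X move#1: (0,0):-1/XXO/.XX/.OO, (1,0):-1/.XO/XXX/.OO, (2,0):+1/.XO/.XX/XOO*
[.XO/.XX/XOO] end (terminal -1, O#2); searched .XO/.XX/.OO to 6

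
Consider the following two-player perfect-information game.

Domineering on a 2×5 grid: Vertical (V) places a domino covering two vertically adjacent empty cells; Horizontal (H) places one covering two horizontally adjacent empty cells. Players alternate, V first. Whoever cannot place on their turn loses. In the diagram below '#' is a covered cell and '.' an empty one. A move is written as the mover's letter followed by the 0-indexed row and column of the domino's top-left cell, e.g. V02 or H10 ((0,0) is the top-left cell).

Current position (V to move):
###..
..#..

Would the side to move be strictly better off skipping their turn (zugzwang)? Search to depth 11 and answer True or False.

ply 1, V at ###../..#.. | V03=+1→####./..##.*; V04=+1→###.#/..#.#
ply 2, H at ####./..##. | H10=-1→####./####.*
ply 3, V at ####./####. | V04=+1→#####/#####*
ply 4: #####/##### is terminal -1 (H); from ###../..#.. depth 11
if V skipped the turn, H would face:
~ ply 1, H at ###../..#.. | H03=+1→#####/..#..*; H10=-1→###../###..; H13=+1→###../..###
~ ply 2: #####/..#.. is terminal -1 (V); from ###../..#.. depth 11
compare (V): move=+1 vs pass=-1

zugzwang(###../..#.., V) = False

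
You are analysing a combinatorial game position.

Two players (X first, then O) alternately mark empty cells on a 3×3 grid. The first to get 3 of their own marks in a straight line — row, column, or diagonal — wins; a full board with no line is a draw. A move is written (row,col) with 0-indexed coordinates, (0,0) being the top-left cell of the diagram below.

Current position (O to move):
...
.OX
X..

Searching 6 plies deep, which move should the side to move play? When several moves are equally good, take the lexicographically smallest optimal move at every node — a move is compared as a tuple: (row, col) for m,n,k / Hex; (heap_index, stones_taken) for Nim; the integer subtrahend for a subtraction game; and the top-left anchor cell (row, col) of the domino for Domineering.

[.../.OX/X..] O move#1: (0,0):-1/O../.OX/X.., (0,1):+0/.O./.OX/X..*, (0,2):+0/..O/.OX/X.., (1,0):-1/.../OOX/X.., (2,1):+0/.../.OX/XO., (2,2):+0/.../.OX/X.O
[.O./.OX/X..] X move#2: (0,0):-1/XO./.OX/X.., (0,2):-1/.OX/.OX/X.., (1,0):-1/.O./XOX/X.., (2,1):+0/.O./.OX/XX.*, (2,2):-1/.O./.OX/X.X
[.O./.OX/XX.] O move#3: (0,0):-1/OO./.OX/XX., (0,2):-1/.OO/.OX/XX., (1,0):-1/.O./OOX/XX., (2,2):+0/.O./.OX/XXO*
[.O./.OX/XXO] X move#4: (0,0):+0/XO./.OX/XXO*, (0,2):-1/.OX/.OX/XXO, (1,0):-1/.O./XOX/XXO
[XO./.OX/XXO] O move#5: (0,2):-1/XOO/.OX/XXO, (1,0):+0/XO./OOX/XXO*
[XO./OOX/XXO] X move#6: (0,2):+0/XOX/OOX/XXO*
[XOX/OOX/XXO] end (terminal +0, O#7); searched .../.OX/X.. to 6

O's best at [.../.OX/X..]: (0,1)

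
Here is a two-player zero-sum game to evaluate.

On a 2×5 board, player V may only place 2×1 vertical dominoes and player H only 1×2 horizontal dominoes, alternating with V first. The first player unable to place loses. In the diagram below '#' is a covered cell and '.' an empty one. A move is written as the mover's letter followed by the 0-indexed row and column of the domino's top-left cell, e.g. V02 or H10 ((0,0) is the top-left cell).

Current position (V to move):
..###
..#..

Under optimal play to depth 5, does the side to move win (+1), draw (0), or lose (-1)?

value(..###/..#.., V) = +1

ply 1, V at ..###/..#.. | V00=+1→#.###/#.#..*; V01=+1→.####/.##..
ply 2, H at #.###/#.#.. | H13=-1→#.###/#.###*
ply 3, V at #.###/#.### | V01=+1→#####/#####*
ply 4: #####/##### is terminal -1 (H); from ..###/..#.. depth 5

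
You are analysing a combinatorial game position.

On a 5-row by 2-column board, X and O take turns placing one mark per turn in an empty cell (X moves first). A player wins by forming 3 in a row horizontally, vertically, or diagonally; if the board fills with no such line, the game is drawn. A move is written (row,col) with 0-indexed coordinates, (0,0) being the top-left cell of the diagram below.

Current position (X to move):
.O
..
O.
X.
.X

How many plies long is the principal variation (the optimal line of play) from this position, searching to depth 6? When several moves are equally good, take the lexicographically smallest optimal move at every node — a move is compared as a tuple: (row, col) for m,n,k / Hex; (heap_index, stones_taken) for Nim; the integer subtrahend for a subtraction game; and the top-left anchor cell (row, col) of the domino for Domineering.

p1 X@[.O/../O./X./.X]: (0,0)[XO/../O./X./.X]+0* (1,0)[.O/X./O./X./.X]+0 (1,1)[.O/.X/O./X./.X]+0 (2,1)[.O/../OX/X./.X]+0 (3,1)[.O/../O./XX/.X]+0 (4,0)[.O/../O./X./XX]+0
p2 O@[XO/../O./X./.X]: (1,0)[XO/O./O./X./.X]+0* (1,1)[XO/.O/O./X./.X]+0 (2,1)[XO/../OO/X./.X]+0 (3,1)[XO/../O./XO/.X]+0 (4,0)[XO/../O./X./OX]+0
p3 X@[XO/O./O./X./.X]: (1,1)[XO/OX/O./X./.X]+0* (2,1)[XO/O./OX/X./.X]+0 (3,1)[XO/O./O./XX/.X]+0 (4,0)[XO/O./O./X./XX]+0
p4 O@[XO/OX/O./X./.X]: (2,1)[XO/OX/OO/X./.X]+0* (3,1)[XO/OX/O./XO/.X]+0 (4,0)[XO/OX/O./X./OX]+0
p5 X@[XO/OX/OO/X./.X]: (3,1)[XO/OX/OO/XX/.X]+0* (4,0)[XO/OX/OO/X./XX]+0
p6 O@[XO/OX/OO/XX/.X]: (4,0)[XO/OX/OO/XX/OX]+0*
p7 X@[XO/OX/OO/XX/OX] terminal +0; root [.O/../O./X./.X] d6

PV length from [.O/../O./X./.X]: 6 plies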